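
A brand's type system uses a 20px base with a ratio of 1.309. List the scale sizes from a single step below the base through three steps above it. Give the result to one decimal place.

15.3px, 20.0px, 26.2px, 34.3px, 44.9px

Step -1: 20.0 ÷ 1.309 = 15.3
Step 0: 20px
Step 1: 20.0 × 1.309 = 26.2
Step 2: 20.0 × 1.309² = 34.3
Step 3: 20.0 × 1.309³ = 44.9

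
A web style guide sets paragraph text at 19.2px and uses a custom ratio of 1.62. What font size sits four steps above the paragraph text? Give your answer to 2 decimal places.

19.2 × 1.62⁴ = 19.2 × 6.88748 ≈ 132.24

132.24px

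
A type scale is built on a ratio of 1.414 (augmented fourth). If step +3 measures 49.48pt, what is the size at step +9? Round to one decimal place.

Moving from step +3 to step +9 is 6 steps up, so multiply by r⁶.
49.48 × 1.414⁶ = 49.48 × 7.99275 ≈ 395.481

395.5pt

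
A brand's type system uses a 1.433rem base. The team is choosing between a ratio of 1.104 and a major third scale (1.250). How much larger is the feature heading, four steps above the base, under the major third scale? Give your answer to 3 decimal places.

At 1.104: 1.433 × 1.104⁴ = 2.12874rem
Major third: 1.433 × 1.250⁴ = 3.49854rem
Difference: 3.49854 − 2.12874 = 1.36980rem

1.370rem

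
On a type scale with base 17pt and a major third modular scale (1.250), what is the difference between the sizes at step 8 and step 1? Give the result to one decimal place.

Step 1: 17.0 × 1.250 = 21.250pt
Step 8: 17.0 × 1.250⁸ = 101.328pt
Difference: 101.328 − 21.250 = 80.078pt

80.1pt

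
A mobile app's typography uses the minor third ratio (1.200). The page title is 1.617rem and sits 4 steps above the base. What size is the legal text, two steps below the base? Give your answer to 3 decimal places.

0.542rem

Moving from step +4 to step -2 is 6 steps down, so divide by r⁶.
1.617 ÷ 1.200⁶ = 1.617 ÷ 2.98598 ≈ 0.542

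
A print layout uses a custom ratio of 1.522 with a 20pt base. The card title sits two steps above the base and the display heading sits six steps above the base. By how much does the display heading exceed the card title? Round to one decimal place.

202.3pt

Step 2: 20.0 × 1.522² = 46.330pt
Step 6: 20.0 × 1.522⁶ = 248.610pt
Difference: 248.610 − 46.330 = 202.280pt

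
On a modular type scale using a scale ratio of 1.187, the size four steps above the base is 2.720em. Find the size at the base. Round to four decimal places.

2.720 ÷ 1.187⁴ = 2.720 ÷ 1.98519 ≈ 1.3701

1.3701em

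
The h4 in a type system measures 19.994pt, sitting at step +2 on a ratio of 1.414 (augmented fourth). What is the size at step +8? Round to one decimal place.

19.994 × 1.414⁶ = 19.994 × 7.99275 ≈ 159.807

159.8pt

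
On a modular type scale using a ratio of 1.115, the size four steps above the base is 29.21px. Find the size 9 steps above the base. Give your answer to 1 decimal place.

50.3px

Moving from step +4 to step +9 is 5 steps up, so multiply by r⁵.
29.21 × 1.115⁵ = 29.21 × 1.72335 ≈ 50.339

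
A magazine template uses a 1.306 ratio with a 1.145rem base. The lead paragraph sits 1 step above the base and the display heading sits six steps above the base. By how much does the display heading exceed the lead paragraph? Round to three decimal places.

4.186rem

Step 1: 1.145 × 1.306 = 1.49537rem
Step 6: 1.145 × 1.306⁶ = 5.68152rem
Difference: 5.68152 − 1.49537 = 4.18615rem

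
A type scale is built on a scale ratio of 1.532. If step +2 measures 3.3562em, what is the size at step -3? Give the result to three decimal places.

0.398em

The gap is -3 − (2) = -5 steps, so the factor is 1.532^-5.
3.3562 ÷ 1.532⁵ = 3.3562 ÷ 8.43906 ≈ 0.398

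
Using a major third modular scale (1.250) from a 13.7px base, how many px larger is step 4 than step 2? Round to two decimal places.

12.04px

Step 2: 13.7 × 1.250² = 21.4062px
Step 4: 13.7 × 1.250⁴ = 33.4473px
Difference: 33.4473 − 21.4062 = 12.0411px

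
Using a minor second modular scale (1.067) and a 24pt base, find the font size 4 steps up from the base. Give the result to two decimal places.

31.11pt

24.0 × 1.067⁴ = 24.0 × 1.29616 ≈ 31.11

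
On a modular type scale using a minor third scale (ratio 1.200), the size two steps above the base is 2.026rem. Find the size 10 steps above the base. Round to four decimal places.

2.026 × 1.200⁸ = 2.026 × 4.29982 ≈ 8.7114

8.7114rem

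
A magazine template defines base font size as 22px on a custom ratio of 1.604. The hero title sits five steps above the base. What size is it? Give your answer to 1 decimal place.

233.6px

22.0 × 1.604⁵ = 22.0 × 10.61749 ≈ 233.58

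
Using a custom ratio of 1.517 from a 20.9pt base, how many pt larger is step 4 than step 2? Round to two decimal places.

Step 2: 20.9 × 1.517² = 48.0969pt
Step 4: 20.9 × 1.517⁴ = 110.6850pt
Difference: 110.6850 − 48.0969 = 62.5881pt

62.59pt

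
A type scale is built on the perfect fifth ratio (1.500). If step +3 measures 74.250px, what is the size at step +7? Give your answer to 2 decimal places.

74.250 × 1.500⁴ = 74.250 × 5.06250 ≈ 375.891

375.89px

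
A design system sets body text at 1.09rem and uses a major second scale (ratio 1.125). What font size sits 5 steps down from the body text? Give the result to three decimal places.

0.605rem

Every step multiplies by the scale ratio.
1.09 ÷ 1.125⁵ = 1.09 ÷ 1.80203 ≈ 0.605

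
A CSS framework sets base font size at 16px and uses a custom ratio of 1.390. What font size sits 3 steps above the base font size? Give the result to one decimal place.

43.0px

A modular type scale is a geometric sequence: sizeₙ = base × rⁿ.
16.0 × 1.390³ = 16.0 × 2.68562 ≈ 42.97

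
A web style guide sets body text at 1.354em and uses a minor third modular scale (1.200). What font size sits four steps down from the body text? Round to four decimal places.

1.354 ÷ 1.200⁴ = 1.354 ÷ 2.07360 ≈ 0.6530

0.6530em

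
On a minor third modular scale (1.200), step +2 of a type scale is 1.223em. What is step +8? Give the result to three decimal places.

3.652em

1.223 × 1.200⁶ = 1.223 × 2.98598 ≈ 3.652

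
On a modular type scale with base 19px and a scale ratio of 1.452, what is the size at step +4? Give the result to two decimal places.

84.45px

19.0 × 1.452⁴ = 19.0 × 4.44495 ≈ 84.45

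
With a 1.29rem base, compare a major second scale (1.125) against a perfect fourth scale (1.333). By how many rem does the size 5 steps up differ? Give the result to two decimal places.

Major second: 1.29 × 1.125⁵ = 2.3246rem
Perfect fourth: 1.29 × 1.333⁵ = 5.4293rem
Difference: 5.4293 − 2.3246 = 3.1047rem

3.10rem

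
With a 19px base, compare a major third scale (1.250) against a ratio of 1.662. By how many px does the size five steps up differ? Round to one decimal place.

183.0px

Major third: 19.0 × 1.250⁵ = 57.983px
At 1.662: 19.0 × 1.662⁵ = 240.940px
Difference: 240.940 − 57.983 = 182.957px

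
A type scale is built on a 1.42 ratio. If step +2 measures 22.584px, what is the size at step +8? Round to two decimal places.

185.15px

22.584 × 1.42⁶ = 22.584 × 8.19842 ≈ 185.153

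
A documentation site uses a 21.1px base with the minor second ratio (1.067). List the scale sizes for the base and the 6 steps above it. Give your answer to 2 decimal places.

Step 0: 21.1px
Step 1: 21.1 × 1.067 = 22.51
Step 2: 21.1 × 1.067² = 24.02
Step 3: 21.1 × 1.067³ = 25.63
Step 4: 21.1 × 1.067⁴ = 27.35
Step 5: 21.1 × 1.067⁵ = 29.18
Step 6: 21.1 × 1.067⁶ = 31.14

21.10px, 22.51px, 24.02px, 25.63px, 27.35px, 29.18px, 31.14px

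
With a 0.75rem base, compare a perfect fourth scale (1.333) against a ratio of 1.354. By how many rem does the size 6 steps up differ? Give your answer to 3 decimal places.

Perfect fourth: 0.75 × 1.333⁶ = 4.20767rem
At 1.354: 0.75 × 1.354⁶ = 4.62140rem
Difference: 4.62140 − 4.20767 = 0.41373rem

0.414rem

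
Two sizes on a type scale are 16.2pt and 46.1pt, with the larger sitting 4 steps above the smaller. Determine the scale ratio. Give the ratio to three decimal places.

1.299

r⁴ = 46.1 / 16.2, so r = (46.1/16.2)^(1/4).
r = 2.8457^(1/4) ≈ 1.2988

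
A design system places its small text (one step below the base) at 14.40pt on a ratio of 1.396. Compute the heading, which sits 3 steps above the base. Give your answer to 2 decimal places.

54.69pt

14.40 × 1.396⁴ = 14.40 × 3.79788 ≈ 54.690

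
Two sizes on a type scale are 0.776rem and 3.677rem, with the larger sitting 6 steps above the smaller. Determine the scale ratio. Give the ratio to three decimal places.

The ratio satisfies 0.776 × r⁶ = 3.677, so r = (3.677 / 0.776)^(1/6).
r = 4.7384^(1/6) ≈ 1.2960

1.296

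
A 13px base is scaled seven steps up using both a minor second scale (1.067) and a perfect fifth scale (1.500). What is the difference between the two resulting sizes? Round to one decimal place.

Minor second: 13.0 × 1.067⁷ = 20.469px
Perfect fifth: 13.0 × 1.500⁷ = 222.117px
Difference: 222.117 − 20.469 = 201.648px

201.6px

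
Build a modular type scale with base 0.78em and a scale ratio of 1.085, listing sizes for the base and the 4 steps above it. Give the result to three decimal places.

0.780em, 0.846em, 0.918em, 0.996em, 1.081em

Step 0: 0.78em
Step 1: 0.78 × 1.085 = 0.846
Step 2: 0.78 × 1.085² = 0.918
Step 3: 0.78 × 1.085³ = 0.996
Step 4: 0.78 × 1.085⁴ = 1.081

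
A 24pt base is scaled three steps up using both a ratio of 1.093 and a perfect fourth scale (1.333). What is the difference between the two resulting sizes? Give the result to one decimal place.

At 1.093: 24.0 × 1.093³ = 31.338pt
Perfect fourth: 24.0 × 1.333³ = 56.846pt
Difference: 56.846 − 31.338 = 25.508pt

25.5pt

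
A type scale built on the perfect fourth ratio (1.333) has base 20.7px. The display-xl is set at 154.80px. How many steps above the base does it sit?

1.333ⁿ = 154.80 / 20.7 = 7.4783
n = ln(7.4783) / ln(1.333) = 2.0120 / 0.2874 ≈ 7.00

7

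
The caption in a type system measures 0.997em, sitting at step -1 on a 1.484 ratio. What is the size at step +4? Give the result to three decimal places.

0.997 × 1.484⁵ = 0.997 × 7.19730 ≈ 7.176

7.176em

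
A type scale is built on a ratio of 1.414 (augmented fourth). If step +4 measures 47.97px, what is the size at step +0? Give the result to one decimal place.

12.0px

The gap is 0 − (4) = -4 steps, so the factor is 1.414^-4.
47.97 ÷ 1.414⁴ = 47.97 ÷ 3.99758 ≈ 12.000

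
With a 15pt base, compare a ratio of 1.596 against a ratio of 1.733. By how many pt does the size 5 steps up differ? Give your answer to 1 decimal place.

79.1pt

At 1.596: 15.0 × 1.596⁵ = 155.330pt
At 1.733: 15.0 × 1.733⁵ = 234.468pt
Difference: 234.468 − 155.330 = 79.138pt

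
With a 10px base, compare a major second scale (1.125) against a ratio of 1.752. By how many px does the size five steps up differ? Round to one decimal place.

147.1px

Major second: 10.0 × 1.125⁵ = 18.020px
At 1.752: 10.0 × 1.752⁵ = 165.071px
Difference: 165.071 − 18.020 = 147.051px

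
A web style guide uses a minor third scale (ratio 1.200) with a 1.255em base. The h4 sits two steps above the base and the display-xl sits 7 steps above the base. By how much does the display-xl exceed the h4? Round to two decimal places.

Step 2: 1.255 × 1.200² = 1.8072em
Step 7: 1.255 × 1.200⁷ = 4.4969em
Difference: 4.4969 − 1.8072 = 2.6897em

2.69em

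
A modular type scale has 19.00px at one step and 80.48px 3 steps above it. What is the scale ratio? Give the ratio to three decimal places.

1.618

The ratio satisfies 19.00 × r³ = 80.48, so r = (80.48 / 19.00)^(1/3).
r = 4.2358^(1/3) ≈ 1.6180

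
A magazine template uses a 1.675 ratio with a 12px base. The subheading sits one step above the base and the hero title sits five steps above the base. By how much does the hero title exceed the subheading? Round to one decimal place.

138.1px

Step 1: 12.0 × 1.675 = 20.100px
Step 5: 12.0 × 1.675⁵ = 158.218px
Difference: 158.218 − 20.100 = 138.118px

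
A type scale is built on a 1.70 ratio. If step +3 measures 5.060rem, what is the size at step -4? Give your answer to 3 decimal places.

0.123rem

The gap is -4 − (3) = -7 steps, so the factor is 1.70^-7.
5.060 ÷ 1.70⁷ = 5.060 ÷ 41.03387 ≈ 0.123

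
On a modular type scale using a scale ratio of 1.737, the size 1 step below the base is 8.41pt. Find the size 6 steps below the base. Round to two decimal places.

0.53pt

8.41 ÷ 1.737⁵ = 8.41 ÷ 15.81245 ≈ 0.532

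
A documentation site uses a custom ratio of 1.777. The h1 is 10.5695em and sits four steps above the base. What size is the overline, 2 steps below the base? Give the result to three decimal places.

0.336em

Moving from step +4 to step -2 is 6 steps down, so divide by r⁶.
10.5695 ÷ 1.777⁶ = 10.5695 ÷ 31.48651 ≈ 0.336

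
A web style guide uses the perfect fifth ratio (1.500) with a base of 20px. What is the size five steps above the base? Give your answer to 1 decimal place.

151.9px

Every step multiplies by the scale ratio.
20.0 × 1.500⁵ = 20.0 × 7.59375 ≈ 151.88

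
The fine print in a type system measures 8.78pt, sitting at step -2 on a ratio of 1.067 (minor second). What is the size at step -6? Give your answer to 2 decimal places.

6.77pt

Moving from step -2 to step -6 is 4 steps down, so divide by r⁴.
8.78 ÷ 1.067⁴ = 8.78 ÷ 1.29616 ≈ 6.774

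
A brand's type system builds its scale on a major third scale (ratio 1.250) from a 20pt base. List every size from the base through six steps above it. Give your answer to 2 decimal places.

20.00pt, 25.00pt, 31.25pt, 39.06pt, 48.83pt, 61.04pt, 76.29pt

Step 0: 20pt
Step 1: 20.0 × 1.250 = 25.00
Step 2: 20.0 × 1.250² = 31.25
Step 3: 20.0 × 1.250³ = 39.06
Step 4: 20.0 × 1.250⁴ = 48.83
Step 5: 20.0 × 1.250⁵ = 61.04
Step 6: 20.0 × 1.250⁶ = 76.29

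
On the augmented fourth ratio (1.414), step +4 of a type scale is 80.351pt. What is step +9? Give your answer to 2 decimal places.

454.19pt

80.351 × 1.414⁵ = 80.351 × 5.65258 ≈ 454.191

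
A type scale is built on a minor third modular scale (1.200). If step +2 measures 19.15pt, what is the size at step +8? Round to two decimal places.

57.18pt

19.15 × 1.200⁶ = 19.15 × 2.98598 ≈ 57.182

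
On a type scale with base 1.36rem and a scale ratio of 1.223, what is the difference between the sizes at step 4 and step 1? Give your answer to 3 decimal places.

Step 1: 1.36 × 1.223 = 1.66328rem
Step 4: 1.36 × 1.223⁴ = 3.04260rem
Difference: 3.04260 − 1.66328 = 1.37932rem

1.379rem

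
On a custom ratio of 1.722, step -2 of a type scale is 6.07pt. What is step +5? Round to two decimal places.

Moving from step -2 to step +5 is 7 steps up, so multiply by r⁷.
6.07 × 1.722⁷ = 6.07 × 44.89852 ≈ 272.534

272.53pt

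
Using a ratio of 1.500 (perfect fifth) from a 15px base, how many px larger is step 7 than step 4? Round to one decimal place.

180.4px

Step 4: 15.0 × 1.500⁴ = 75.938px
Step 7: 15.0 × 1.500⁷ = 256.289px
Difference: 256.289 − 75.938 = 180.351px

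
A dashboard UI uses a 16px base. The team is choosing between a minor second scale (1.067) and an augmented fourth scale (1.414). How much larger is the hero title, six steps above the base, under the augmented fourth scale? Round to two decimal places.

104.27px

Minor second: 16.0 × 1.067⁶ = 23.6106px
Augmented fourth: 16.0 × 1.414⁶ = 127.8841px
Difference: 127.8841 − 23.6106 = 104.2735px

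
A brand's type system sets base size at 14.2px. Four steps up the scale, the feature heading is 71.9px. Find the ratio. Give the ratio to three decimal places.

1.500

The ratio satisfies 14.2 × r⁴ = 71.9, so r = (71.9 / 14.2)^(1/4).
r = 5.0634^(1/4) ≈ 1.5001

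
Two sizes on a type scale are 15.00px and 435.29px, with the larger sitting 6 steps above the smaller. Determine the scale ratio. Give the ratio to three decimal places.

1.753

The ratio satisfies 15.00 × r⁶ = 435.29, so r = (435.29 / 15.00)^(1/6).
r = 29.0193^(1/6) ≈ 1.7530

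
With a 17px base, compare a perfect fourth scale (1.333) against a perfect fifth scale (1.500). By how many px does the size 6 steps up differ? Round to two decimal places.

Perfect fourth: 17.0 × 1.333⁶ = 95.3740px
Perfect fifth: 17.0 × 1.500⁶ = 193.6406px
Difference: 193.6406 − 95.3740 = 98.2666px

98.27px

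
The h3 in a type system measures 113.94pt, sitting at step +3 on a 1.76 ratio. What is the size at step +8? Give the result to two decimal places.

1924.15pt

Moving from step +3 to step +8 is 5 steps up, so multiply by r⁵.
113.94 × 1.76⁵ = 113.94 × 16.88742 ≈ 1924.153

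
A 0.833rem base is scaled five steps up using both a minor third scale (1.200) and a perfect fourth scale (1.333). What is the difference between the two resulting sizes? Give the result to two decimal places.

1.43rem

Minor third: 0.833 × 1.200⁵ = 2.0728rem
Perfect fourth: 0.833 × 1.333⁵ = 3.5059rem
Difference: 3.5059 − 2.0728 = 1.4331rem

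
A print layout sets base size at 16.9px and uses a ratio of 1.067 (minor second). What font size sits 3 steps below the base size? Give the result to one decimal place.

16.9 ÷ 1.067³ = 16.9 ÷ 1.21477 ≈ 13.91

13.9px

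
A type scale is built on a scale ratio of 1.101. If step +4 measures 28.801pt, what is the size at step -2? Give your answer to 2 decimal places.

28.801 ÷ 1.101⁶ = 28.801 ÷ 1.78125 ≈ 16.169

16.17pt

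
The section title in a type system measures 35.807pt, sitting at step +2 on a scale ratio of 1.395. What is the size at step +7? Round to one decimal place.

35.807 × 1.395⁵ = 35.807 × 5.28288 ≈ 189.164

189.2pt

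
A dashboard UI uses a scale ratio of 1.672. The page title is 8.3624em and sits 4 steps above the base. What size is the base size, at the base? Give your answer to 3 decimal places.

8.3624 ÷ 1.672⁴ = 8.3624 ÷ 7.81529 ≈ 1.070

1.070em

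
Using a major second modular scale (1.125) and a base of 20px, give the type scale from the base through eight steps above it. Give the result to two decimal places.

20.00px, 22.50px, 25.31px, 28.48px, 32.04px, 36.04px, 40.55px, 45.61px, 51.32px

Step 0: 20px
Step 1: 20.0 × 1.125 = 22.50
Step 2: 20.0 × 1.125² = 25.31
Step 3: 20.0 × 1.125³ = 28.48
Step 4: 20.0 × 1.125⁴ = 32.04
Step 5: 20.0 × 1.125⁵ = 36.04
Step 6: 20.0 × 1.125⁶ = 40.55
Step 7: 20.0 × 1.125⁷ = 45.61
Step 8: 20.0 × 1.125⁸ = 51.32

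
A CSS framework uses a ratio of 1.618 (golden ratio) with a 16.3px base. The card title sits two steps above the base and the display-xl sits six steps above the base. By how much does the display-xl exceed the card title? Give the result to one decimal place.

Step 2: 16.3 × 1.618² = 42.672px
Step 6: 16.3 × 1.618⁶ = 292.455px
Difference: 292.455 − 42.672 = 249.783px

249.8px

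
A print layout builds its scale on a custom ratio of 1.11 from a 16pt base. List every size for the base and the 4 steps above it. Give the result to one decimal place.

16.0pt, 17.8pt, 19.7pt, 21.9pt, 24.3pt

Step 0: 16pt
Step 1: 16.0 × 1.11 = 17.8
Step 2: 16.0 × 1.11² = 19.7
Step 3: 16.0 × 1.11³ = 21.9
Step 4: 16.0 × 1.11⁴ = 24.3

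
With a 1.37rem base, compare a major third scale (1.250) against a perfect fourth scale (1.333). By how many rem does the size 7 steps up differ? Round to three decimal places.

Major third: 1.37 × 1.250⁷ = 6.53267rem
Perfect fourth: 1.37 × 1.333⁷ = 10.24546rem
Difference: 10.24546 − 6.53267 = 3.71279rem

3.713rem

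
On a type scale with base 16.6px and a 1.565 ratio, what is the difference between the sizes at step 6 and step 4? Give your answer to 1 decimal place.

Step 4: 16.6 × 1.565⁴ = 99.578px
Step 6: 16.6 × 1.565⁶ = 243.890px
Difference: 243.890 − 99.578 = 144.312px

144.3px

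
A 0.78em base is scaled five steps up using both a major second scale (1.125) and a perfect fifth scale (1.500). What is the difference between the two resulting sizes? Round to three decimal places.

4.518em

Major second: 0.78 × 1.125⁵ = 1.40559em
Perfect fifth: 0.78 × 1.500⁵ = 5.92313em
Difference: 5.92313 − 1.40559 = 4.51754em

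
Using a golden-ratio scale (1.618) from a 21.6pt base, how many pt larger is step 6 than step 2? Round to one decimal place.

Step 2: 21.6 × 1.618² = 56.547pt
Step 6: 21.6 × 1.618⁶ = 387.547pt
Difference: 387.547 − 56.547 = 331.000pt

331.0pt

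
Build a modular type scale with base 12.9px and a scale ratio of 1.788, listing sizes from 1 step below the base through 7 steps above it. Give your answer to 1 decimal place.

Step -1: 12.9 ÷ 1.788 = 7.2
Step 0: 12.9px
Step 1: 12.9 × 1.788 = 23.1
Step 2: 12.9 × 1.788² = 41.2
Step 3: 12.9 × 1.788³ = 73.7
Step 4: 12.9 × 1.788⁴ = 131.8
Step 5: 12.9 × 1.788⁵ = 235.7
Step 6: 12.9 × 1.788⁶ = 421.5
Step 7: 12.9 × 1.788⁷ = 753.6

7.2px, 12.9px, 23.1px, 41.2px, 73.7px, 131.8px, 235.7px, 421.5px, 753.6px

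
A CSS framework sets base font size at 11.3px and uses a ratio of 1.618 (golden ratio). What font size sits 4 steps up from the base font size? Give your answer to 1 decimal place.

77.4px

A modular type scale is a geometric sequence: sizeₙ = base × rⁿ.
11.3 × 1.618⁴ = 11.3 × 6.85353 ≈ 77.44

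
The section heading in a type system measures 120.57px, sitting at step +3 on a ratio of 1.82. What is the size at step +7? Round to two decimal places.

1322.89px

Moving from step +3 to step +7 is 4 steps up, so multiply by r⁴.
120.57 × 1.82⁴ = 120.57 × 10.97199 ≈ 1322.893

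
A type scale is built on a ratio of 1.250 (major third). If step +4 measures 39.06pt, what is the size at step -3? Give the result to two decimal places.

8.19pt

39.06 ÷ 1.250⁷ = 39.06 ÷ 4.76837 ≈ 8.191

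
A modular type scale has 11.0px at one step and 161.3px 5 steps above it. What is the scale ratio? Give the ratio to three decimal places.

1.711

The ratio satisfies 11.0 × r⁵ = 161.3, so r = (161.3 / 11.0)^(1/5).
r = 14.6636^(1/5) ≈ 1.7110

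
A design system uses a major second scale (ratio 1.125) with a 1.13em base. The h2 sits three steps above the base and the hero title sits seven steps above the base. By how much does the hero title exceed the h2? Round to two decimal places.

0.97em

Step 3: 1.13 × 1.125³ = 1.6089em
Step 7: 1.13 × 1.125⁷ = 2.5772em
Difference: 2.5772 − 1.6089 = 0.9683em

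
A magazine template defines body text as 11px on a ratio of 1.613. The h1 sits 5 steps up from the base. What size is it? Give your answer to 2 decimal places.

Each step on a modular scale multiplies by the ratio, so the size n steps from the base is base × ratioⁿ.
11.0 × 1.613⁵ = 11.0 × 10.91872 ≈ 120.11

120.11px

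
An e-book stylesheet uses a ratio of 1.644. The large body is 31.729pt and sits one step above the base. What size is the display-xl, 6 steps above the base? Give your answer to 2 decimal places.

381.04pt

31.729 × 1.644⁵ = 31.729 × 12.00906 ≈ 381.036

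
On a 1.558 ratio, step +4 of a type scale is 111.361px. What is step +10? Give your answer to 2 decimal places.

1592.71px

The gap is 10 − (4) = 6 steps, so the factor is 1.558^6.
111.361 × 1.558⁶ = 111.361 × 14.30226 ≈ 1592.714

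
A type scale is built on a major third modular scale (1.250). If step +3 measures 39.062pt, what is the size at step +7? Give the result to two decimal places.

95.37pt

39.062 × 1.250⁴ = 39.062 × 2.44141 ≈ 95.366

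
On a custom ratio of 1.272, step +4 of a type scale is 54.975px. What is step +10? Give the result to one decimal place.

232.9px

The gap is 10 − (4) = 6 steps, so the factor is 1.272^6.
54.975 × 1.272⁶ = 54.975 × 4.23568 ≈ 232.856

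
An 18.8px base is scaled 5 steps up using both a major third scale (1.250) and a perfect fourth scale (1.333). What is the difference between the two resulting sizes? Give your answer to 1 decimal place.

Major third: 18.8 × 1.250⁵ = 57.373px
Perfect fourth: 18.8 × 1.333⁵ = 79.124px
Difference: 79.124 − 57.373 = 21.751px

21.8px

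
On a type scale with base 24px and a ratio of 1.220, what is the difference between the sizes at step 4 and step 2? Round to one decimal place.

Step 2: 24.0 × 1.220² = 35.722px
Step 4: 24.0 × 1.220⁴ = 53.168px
Difference: 53.168 − 35.722 = 17.446px

17.4px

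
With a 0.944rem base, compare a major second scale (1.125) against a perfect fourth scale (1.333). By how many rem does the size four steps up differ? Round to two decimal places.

1.47rem

Major second: 0.944 × 1.125⁴ = 1.5121rem
Perfect fourth: 0.944 × 1.333⁴ = 2.9805rem
Difference: 2.9805 − 1.5121 = 1.4684rem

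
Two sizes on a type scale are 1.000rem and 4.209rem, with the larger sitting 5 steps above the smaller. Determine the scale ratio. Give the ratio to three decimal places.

The ratio satisfies 1.000 × r⁵ = 4.209, so r = (4.209 / 1.000)^(1/5).
r = 4.2090^(1/5) ≈ 1.3330

1.333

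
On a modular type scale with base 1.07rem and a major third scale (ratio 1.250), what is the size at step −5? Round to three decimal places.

Each step on a modular scale multiplies by the ratio, so the size n steps from the base is base × ratioⁿ.
1.07 ÷ 1.250⁵ = 1.07 ÷ 3.05176 ≈ 0.351

0.351rem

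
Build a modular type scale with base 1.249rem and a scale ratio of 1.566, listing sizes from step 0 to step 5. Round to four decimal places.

1.2490rem, 1.9559rem, 3.0630rem, 4.7966rem, 7.5115rem, 11.7631rem

Step 0: 1.249rem
Step 1: 1.249 × 1.566 = 1.9559
Step 2: 1.249 × 1.566² = 3.0630
Step 3: 1.249 × 1.566³ = 4.7966
Step 4: 1.249 × 1.566⁴ = 7.5115
Step 5: 1.249 × 1.566⁵ = 11.7631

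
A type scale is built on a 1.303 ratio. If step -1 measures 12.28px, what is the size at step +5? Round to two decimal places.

60.10px

12.28 × 1.303⁶ = 12.28 × 4.89403 ≈ 60.099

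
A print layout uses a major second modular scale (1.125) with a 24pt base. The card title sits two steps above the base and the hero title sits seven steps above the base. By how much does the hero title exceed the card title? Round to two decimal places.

Step 2: 24.0 × 1.125² = 30.3750pt
Step 7: 24.0 × 1.125⁷ = 54.7367pt
Difference: 54.7367 − 30.3750 = 24.3617pt

24.36pt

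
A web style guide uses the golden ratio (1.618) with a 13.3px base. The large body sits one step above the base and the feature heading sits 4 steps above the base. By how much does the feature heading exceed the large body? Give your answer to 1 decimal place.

69.6px

Step 1: 13.3 × 1.618 = 21.519px
Step 4: 13.3 × 1.618⁴ = 91.152px
Difference: 91.152 − 21.519 = 69.633px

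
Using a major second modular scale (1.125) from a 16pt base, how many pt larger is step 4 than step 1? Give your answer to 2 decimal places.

7.63pt

Step 1: 16.0 × 1.125 = 18.0000pt
Step 4: 16.0 × 1.125⁴ = 25.6289pt
Difference: 25.6289 − 18.0000 = 7.6289pt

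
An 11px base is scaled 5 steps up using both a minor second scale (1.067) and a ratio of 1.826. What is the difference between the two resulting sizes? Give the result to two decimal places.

208.09px

Minor second: 11.0 × 1.067⁵ = 15.2130px
At 1.826: 11.0 × 1.826⁵ = 223.3040px
Difference: 223.3040 − 15.2130 = 208.0910px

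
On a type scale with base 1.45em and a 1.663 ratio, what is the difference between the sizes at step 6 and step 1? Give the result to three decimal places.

28.259em

Step 1: 1.45 × 1.663 = 2.41135em
Step 6: 1.45 × 1.663⁶ = 30.67055em
Difference: 30.67055 − 2.41135 = 28.25920em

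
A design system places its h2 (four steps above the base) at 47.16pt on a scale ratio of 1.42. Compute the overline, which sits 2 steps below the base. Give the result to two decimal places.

5.75pt

47.16 ÷ 1.42⁶ = 47.16 ÷ 8.19842 ≈ 5.752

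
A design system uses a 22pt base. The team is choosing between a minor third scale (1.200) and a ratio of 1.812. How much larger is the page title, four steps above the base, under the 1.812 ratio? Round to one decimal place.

191.5pt

Minor third: 22.0 × 1.200⁴ = 45.619pt
At 1.812: 22.0 × 1.812⁴ = 237.168pt
Difference: 237.168 − 45.619 = 191.549pt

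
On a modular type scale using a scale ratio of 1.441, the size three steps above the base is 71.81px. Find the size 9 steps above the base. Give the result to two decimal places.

Moving from step +3 to step +9 is 6 steps up, so multiply by r⁶.
71.81 × 1.441⁶ = 71.81 × 8.95332 ≈ 642.938

642.94px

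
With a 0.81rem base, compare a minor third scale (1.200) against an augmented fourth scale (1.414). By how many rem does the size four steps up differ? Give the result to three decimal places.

Minor third: 0.81 × 1.200⁴ = 1.67962rem
Augmented fourth: 0.81 × 1.414⁴ = 3.23804rem
Difference: 3.23804 − 1.67962 = 1.55842rem

1.558rem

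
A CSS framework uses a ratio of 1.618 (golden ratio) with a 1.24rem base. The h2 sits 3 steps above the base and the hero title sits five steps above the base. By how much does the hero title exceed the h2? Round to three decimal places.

Step 3: 1.24 × 1.618³ = 5.25239rem
Step 5: 1.24 × 1.618⁵ = 13.75037rem
Difference: 13.75037 − 5.25239 = 8.49798rem

8.498rem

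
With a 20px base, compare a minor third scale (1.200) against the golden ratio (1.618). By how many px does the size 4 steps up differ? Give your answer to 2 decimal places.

Minor third: 20.0 × 1.200⁴ = 41.4720px
Golden ratio: 20.0 × 1.618⁴ = 137.0705px
Difference: 137.0705 − 41.4720 = 95.5985px

95.60px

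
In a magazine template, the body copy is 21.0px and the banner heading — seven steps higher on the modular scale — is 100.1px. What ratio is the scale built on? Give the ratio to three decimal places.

1.250

r⁷ = 100.1 / 21.0, so r = (100.1/21.0)^(1/7).
r = 4.7667^(1/7) ≈ 1.2499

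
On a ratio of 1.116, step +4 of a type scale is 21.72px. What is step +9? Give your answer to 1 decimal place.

37.6px

21.72 × 1.116⁵ = 21.72 × 1.73110 ≈ 37.599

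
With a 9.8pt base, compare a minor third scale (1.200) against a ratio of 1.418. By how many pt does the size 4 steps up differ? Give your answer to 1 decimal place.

19.3pt

Minor third: 9.8 × 1.200⁴ = 20.321pt
At 1.418: 9.8 × 1.418⁴ = 39.622pt
Difference: 39.622 − 20.321 = 19.301pt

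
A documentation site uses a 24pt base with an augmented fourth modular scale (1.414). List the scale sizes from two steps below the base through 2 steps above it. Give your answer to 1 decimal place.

12.0pt, 17.0pt, 24.0pt, 33.9pt, 48.0pt

Step -2: 24.0 ÷ 1.414² = 12.0
Step -1: 24.0 ÷ 1.414 = 17.0
Step 0: 24pt
Step 1: 24.0 × 1.414 = 33.9
Step 2: 24.0 × 1.414² = 48.0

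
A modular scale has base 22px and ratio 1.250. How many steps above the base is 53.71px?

1.250ⁿ = 53.71 / 22 = 2.4414
n = ln(2.4414) / ln(1.250) = 0.8926 / 0.2231 ≈ 4.00

4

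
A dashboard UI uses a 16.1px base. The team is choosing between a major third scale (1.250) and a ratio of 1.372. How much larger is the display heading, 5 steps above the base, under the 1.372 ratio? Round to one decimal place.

29.1px

Major third: 16.1 × 1.250⁵ = 49.133px
At 1.372: 16.1 × 1.372⁵ = 78.270px
Difference: 78.270 − 49.133 = 29.137px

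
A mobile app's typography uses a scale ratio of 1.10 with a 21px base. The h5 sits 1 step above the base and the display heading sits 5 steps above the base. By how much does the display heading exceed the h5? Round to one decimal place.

Step 1: 21.0 × 1.10 = 23.100px
Step 5: 21.0 × 1.10⁵ = 33.821px
Difference: 33.821 − 23.100 = 10.721px

10.7px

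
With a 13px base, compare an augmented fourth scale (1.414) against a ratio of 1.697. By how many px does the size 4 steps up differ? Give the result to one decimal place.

55.8px

Augmented fourth: 13.0 × 1.414⁴ = 51.969px
At 1.697: 13.0 × 1.697⁴ = 107.813px
Difference: 107.813 − 51.969 = 55.844px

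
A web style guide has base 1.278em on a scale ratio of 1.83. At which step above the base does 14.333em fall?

4

1.83ⁿ = 14.333 / 1.278 = 11.2152
n = ln(11.2152) / ln(1.83) = 2.4173 / 0.6043 ≈ 4.00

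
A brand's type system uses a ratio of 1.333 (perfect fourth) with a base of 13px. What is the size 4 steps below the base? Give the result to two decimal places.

13.0 ÷ 1.333⁴ = 13.0 ÷ 3.15733 ≈ 4.12

4.12px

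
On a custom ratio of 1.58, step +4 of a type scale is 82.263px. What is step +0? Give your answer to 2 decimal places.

13.20px

82.263 ÷ 1.58⁴ = 82.263 ÷ 6.23201 ≈ 13.200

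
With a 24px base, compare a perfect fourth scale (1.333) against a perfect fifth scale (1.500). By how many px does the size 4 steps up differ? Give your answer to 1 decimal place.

45.7px

Perfect fourth: 24.0 × 1.333⁴ = 75.776px
Perfect fifth: 24.0 × 1.500⁴ = 121.500px
Difference: 121.500 − 75.776 = 45.724px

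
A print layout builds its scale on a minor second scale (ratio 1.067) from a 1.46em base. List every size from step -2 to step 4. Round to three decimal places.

1.282em, 1.368em, 1.460em, 1.558em, 1.662em, 1.774em, 1.892em

Step -2: 1.46 ÷ 1.067² = 1.282
Step -1: 1.46 ÷ 1.067 = 1.368
Step 0: 1.46em
Step 1: 1.46 × 1.067 = 1.558
Step 2: 1.46 × 1.067² = 1.662
Step 3: 1.46 × 1.067³ = 1.774
Step 4: 1.46 × 1.067⁴ = 1.892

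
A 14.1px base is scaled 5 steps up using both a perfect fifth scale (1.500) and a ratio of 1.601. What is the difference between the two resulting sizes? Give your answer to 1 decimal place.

41.2px

Perfect fifth: 14.1 × 1.500⁵ = 107.072px
At 1.601: 14.1 × 1.601⁵ = 148.312px
Difference: 148.312 − 107.072 = 41.240px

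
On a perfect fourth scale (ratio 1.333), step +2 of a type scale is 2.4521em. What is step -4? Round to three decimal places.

0.437em

2.4521 ÷ 1.333⁶ = 2.4521 ÷ 5.61023 ≈ 0.437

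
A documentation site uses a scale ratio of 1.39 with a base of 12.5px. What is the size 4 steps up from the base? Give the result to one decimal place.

46.7px

Each step on a modular scale multiplies by the ratio, so the size n steps from the base is base × ratioⁿ.
12.5 × 1.39⁴ = 12.5 × 3.73301 ≈ 46.66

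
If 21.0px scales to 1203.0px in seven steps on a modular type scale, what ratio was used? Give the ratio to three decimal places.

1.783

The ratio satisfies 21.0 × r⁷ = 1203.0, so r = (1203.0 / 21.0)^(1/7).
r = 57.2857^(1/7) ≈ 1.7830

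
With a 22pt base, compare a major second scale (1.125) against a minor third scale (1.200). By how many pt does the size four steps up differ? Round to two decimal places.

Major second: 22.0 × 1.125⁴ = 35.2397pt
Minor third: 22.0 × 1.200⁴ = 45.6192pt
Difference: 45.6192 − 35.2397 = 10.3795pt

10.38pt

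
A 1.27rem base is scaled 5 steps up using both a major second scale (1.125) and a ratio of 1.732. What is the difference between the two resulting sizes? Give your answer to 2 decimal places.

17.51rem

Major second: 1.27 × 1.125⁵ = 2.2886rem
At 1.732: 1.27 × 1.732⁵ = 19.7944rem
Difference: 19.7944 − 2.2886 = 17.5058rem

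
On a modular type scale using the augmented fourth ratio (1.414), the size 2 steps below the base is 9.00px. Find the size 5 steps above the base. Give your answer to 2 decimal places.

101.72px

The gap is 5 − (-2) = 7 steps, so the factor is 1.414^7.
9.00 × 1.414⁷ = 9.00 × 11.30175 ≈ 101.716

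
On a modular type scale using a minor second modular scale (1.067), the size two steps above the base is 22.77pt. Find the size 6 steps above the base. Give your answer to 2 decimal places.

29.51pt

Moving from step +2 to step +6 is 4 steps up, so multiply by r⁴.
22.77 × 1.067⁴ = 22.77 × 1.29616 ≈ 29.513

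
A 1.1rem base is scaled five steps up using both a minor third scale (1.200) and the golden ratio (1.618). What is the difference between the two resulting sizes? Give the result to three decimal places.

Minor third: 1.1 × 1.200⁵ = 2.73715rem
Golden ratio: 1.1 × 1.618⁵ = 12.19791rem
Difference: 12.19791 − 2.73715 = 9.46076rem

9.461rem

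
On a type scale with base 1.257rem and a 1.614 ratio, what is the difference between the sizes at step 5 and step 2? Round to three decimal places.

10.493rem

Step 2: 1.257 × 1.614² = 3.27448rem
Step 5: 1.257 × 1.614⁵ = 13.76743rem
Difference: 13.76743 − 3.27448 = 10.49295rem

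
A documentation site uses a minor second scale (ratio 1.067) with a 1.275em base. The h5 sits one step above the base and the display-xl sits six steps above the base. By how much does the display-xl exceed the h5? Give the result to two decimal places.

0.52em

Step 1: 1.275 × 1.067 = 1.3604em
Step 6: 1.275 × 1.067⁶ = 1.8815em
Difference: 1.8815 − 1.3604 = 0.5211em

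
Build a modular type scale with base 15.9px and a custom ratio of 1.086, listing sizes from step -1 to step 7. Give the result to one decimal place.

14.6px, 15.9px, 17.3px, 18.8px, 20.4px, 22.1px, 24.0px, 26.1px, 28.3px

Step -1: 15.9 ÷ 1.086 = 14.6
Step 0: 15.9px
Step 1: 15.9 × 1.086 = 17.3
Step 2: 15.9 × 1.086² = 18.8
Step 3: 15.9 × 1.086³ = 20.4
Step 4: 15.9 × 1.086⁴ = 22.1
Step 5: 15.9 × 1.086⁵ = 24.0
Step 6: 15.9 × 1.086⁶ = 26.1
Step 7: 15.9 × 1.086⁷ = 28.3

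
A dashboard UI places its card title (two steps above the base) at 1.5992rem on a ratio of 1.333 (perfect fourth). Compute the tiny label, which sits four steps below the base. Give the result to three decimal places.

Moving from step +2 to step -4 is 6 steps down, so divide by r⁶.
1.5992 ÷ 1.333⁶ = 1.5992 ÷ 5.61023 ≈ 0.285

0.285rem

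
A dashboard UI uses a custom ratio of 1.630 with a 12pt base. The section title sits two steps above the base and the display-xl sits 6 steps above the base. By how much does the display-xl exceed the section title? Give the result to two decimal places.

Step 2: 12.0 × 1.630² = 31.8828pt
Step 6: 12.0 × 1.630⁶ = 225.0644pt
Difference: 225.0644 − 31.8828 = 193.1816pt

193.18pt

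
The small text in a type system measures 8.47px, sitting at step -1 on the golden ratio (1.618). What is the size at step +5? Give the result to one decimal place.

152.0px

8.47 × 1.618⁶ = 8.47 × 17.94201 ≈ 151.969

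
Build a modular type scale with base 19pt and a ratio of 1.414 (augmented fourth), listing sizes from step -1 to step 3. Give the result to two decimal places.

Step -1: 19.0 ÷ 1.414 = 13.44
Step 0: 19pt
Step 1: 19.0 × 1.414 = 26.87
Step 2: 19.0 × 1.414² = 37.99
Step 3: 19.0 × 1.414³ = 53.72

13.44pt, 19.00pt, 26.87pt, 37.99pt, 53.72pt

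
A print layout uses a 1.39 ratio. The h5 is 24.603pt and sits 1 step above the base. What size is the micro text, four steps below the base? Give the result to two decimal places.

4.74pt

24.603 ÷ 1.39⁵ = 24.603 ÷ 5.18888 ≈ 4.741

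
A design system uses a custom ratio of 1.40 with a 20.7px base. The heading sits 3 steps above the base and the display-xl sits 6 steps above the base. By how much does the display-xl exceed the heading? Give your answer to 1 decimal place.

99.1px

Step 3: 20.7 × 1.40³ = 56.801px
Step 6: 20.7 × 1.40⁶ = 155.861px
Difference: 155.861 − 56.801 = 99.060px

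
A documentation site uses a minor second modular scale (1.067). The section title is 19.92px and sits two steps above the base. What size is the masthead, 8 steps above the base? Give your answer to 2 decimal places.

29.40px

The gap is 8 − (2) = 6 steps, so the factor is 1.067^6.
19.92 × 1.067⁶ = 19.92 × 1.47566 ≈ 29.395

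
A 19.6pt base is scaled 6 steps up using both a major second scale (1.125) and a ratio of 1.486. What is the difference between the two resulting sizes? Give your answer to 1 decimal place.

171.3pt

Major second: 19.6 × 1.125⁶ = 39.735pt
At 1.486: 19.6 × 1.486⁶ = 211.042pt
Difference: 211.042 − 39.735 = 171.307pt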